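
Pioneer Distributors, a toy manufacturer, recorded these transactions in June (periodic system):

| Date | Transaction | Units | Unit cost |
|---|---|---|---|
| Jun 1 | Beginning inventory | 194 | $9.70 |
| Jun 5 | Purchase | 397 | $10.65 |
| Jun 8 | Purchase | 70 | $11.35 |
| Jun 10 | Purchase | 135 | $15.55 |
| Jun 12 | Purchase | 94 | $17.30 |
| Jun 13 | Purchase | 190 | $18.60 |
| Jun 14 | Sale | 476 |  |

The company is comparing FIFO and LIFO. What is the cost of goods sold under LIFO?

FIFO COGS: 194 @ $9.70 + 282 @ $10.65 = $4,885.10
LIFO COGS: 190 @ $18.60 + 94 @ $17.30 + 135 @ $15.55 + 57 @ $11.35 = $7,906.40

COGS = $7,906.40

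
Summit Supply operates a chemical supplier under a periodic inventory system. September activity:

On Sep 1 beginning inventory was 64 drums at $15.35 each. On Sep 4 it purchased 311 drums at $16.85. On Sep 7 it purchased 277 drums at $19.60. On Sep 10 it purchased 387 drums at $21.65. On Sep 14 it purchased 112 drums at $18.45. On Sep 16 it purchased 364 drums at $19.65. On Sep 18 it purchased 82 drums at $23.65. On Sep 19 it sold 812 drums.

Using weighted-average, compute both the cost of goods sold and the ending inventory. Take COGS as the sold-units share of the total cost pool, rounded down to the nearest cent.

Sep 19, sell 812: 812/1597 × $31,188.80 → $15,858.04
Ending inventory (cost pool remaining) = $15,330.76

COGS = $15,858.04; ending inventory = $15,330.76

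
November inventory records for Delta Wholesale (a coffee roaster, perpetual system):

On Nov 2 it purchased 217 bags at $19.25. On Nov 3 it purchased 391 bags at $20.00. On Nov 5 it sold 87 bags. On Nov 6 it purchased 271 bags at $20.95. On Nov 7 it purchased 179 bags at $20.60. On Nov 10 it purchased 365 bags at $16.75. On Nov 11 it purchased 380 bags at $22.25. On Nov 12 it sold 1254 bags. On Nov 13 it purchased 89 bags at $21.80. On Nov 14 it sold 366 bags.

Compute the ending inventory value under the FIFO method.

Ending inventory = $4,076.20

Nov 5, 87 sold [FIFO — oldest first]: 87 @ $19.25 = $1,674.75
Nov 12, 1254 sold [FIFO — oldest first]: 130 @ $19.25 + 391 @ $20.00 + 271 @ $20.95 + 179 @ $20.60 + 283 @ $16.75 = $24,427.60
Nov 14, 366 sold [FIFO — oldest first]: 82 @ $16.75 + 284 @ $22.25 = $7,692.50
Total COGS = $1,674.75 + $24,427.60 + $7,692.50 = $33,794.85
Ending inventory: 96 @ $22.25 + 89 @ $21.80 = $4,076.20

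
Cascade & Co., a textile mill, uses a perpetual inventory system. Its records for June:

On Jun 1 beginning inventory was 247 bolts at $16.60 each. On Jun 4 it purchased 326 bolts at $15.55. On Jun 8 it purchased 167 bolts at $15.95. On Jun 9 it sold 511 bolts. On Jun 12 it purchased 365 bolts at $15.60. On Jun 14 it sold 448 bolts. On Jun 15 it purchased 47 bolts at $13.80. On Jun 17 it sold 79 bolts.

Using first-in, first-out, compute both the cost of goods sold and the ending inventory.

Jun 9, 511 sold [FIFO — oldest first]: 247 @ $16.60 + 264 @ $15.55 = $8,205.40
Jun 14, 448 sold [FIFO — oldest first]: 62 @ $15.55 + 167 @ $15.95 + 219 @ $15.60 = $7,044.15
Jun 17, 79 sold [FIFO — oldest first]: 79 @ $15.60 = $1,232.40
Total COGS = $8,205.40 + $7,044.15 + $1,232.40 = $16,481.95
Ending inventory: 67 @ $15.60 + 47 @ $13.80 = $1,693.80
Check: goods available $18,175.75 = COGS $16,481.95 + ending $1,693.80

COGS = $16,481.95; ending inventory = $1,693.80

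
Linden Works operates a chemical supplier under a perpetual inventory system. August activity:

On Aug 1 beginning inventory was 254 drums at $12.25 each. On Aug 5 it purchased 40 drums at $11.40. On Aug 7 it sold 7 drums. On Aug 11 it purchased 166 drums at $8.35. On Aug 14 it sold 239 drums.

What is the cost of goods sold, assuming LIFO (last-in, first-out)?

COGS = $2,332.10

Aug 7, 7 sold [LIFO — newest first]: 7 @ $11.40 = $79.80
Aug 14, 239 sold [LIFO — newest first]: 166 @ $8.35 + 33 @ $11.40 + 40 @ $12.25 = $2,252.30
Total COGS = $79.80 + $2,252.30 = $2,332.10
Ending inventory: 214 @ $12.25 = $2,621.50
Check: goods available $4,953.60 = COGS $2,332.10 + ending $2,621.50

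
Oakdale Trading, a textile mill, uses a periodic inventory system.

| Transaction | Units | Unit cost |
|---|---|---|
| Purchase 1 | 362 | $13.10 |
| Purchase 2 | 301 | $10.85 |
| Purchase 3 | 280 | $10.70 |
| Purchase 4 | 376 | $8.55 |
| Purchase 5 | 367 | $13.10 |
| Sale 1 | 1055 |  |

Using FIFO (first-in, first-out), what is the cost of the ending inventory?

Ending inventory = $7,064.90

Sale 1 (1055) [FIFO — oldest first]: 362 @ $13.10 + 301 @ $10.85 + 280 @ $10.70 + 112 @ $8.55 = $11,961.65
Ending inventory: 264 @ $8.55 + 367 @ $13.10 = $7,064.90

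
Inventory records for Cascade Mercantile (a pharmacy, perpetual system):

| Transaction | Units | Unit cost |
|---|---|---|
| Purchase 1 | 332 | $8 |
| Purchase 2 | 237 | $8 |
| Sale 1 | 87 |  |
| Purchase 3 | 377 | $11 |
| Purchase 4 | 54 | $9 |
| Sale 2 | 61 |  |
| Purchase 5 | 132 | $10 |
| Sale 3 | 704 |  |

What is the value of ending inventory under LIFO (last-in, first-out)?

Ending inventory = $2,240

Sale 1 (87) [LIFO — newest first]: 87 @ $8 = $696
Sale 2 (61) [LIFO — newest first]: 54 @ $9 + 7 @ $11 = $563
Sale 3 (704) [LIFO — newest first]: 132 @ $10 + 370 @ $11 + 150 @ $8 + 52 @ $8 = $7,006
Total COGS = $696 + $563 + $7,006 = $8,265
Ending inventory: 280 @ $8 = $2,240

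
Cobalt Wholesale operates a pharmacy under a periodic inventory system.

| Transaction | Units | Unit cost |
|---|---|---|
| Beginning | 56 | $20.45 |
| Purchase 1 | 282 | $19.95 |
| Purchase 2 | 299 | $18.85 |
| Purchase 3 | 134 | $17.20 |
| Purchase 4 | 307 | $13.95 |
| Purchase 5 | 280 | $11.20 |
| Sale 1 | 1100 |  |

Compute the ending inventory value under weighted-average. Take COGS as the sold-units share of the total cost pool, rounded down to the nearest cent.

Ending inventory = $4,204.51

Sale 1, sell 1100: 1100/1358 × $22,130.70 → $17,926.19
Ending inventory (cost pool remaining) = $4,204.51
Check: goods available $22,130.70 = COGS $17,926.19 + ending $4,204.51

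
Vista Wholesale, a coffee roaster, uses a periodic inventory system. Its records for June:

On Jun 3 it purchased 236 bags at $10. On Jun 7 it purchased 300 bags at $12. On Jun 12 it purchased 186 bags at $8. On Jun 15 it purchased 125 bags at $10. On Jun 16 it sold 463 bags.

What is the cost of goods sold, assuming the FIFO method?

COGS = $5,084

Jun 16, 463 sold [FIFO — oldest first]: 236 @ $10 + 227 @ $12 = $5,084
Ending inventory: 73 @ $12 + 186 @ $8 + 125 @ $10 = $3,614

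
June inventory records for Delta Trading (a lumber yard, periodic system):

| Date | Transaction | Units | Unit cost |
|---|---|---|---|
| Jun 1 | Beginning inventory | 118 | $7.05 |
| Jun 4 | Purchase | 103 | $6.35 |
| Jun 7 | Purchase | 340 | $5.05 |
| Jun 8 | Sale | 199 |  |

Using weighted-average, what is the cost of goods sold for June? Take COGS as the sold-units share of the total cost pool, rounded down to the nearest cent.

Jun 8, sell 199: 199/561 × $3,202.95 → $1,136.16
Ending inventory (cost pool remaining) = $2,066.79
Check: goods available $3,202.95 = COGS $1,136.16 + ending $2,066.79

COGS = $1,136.16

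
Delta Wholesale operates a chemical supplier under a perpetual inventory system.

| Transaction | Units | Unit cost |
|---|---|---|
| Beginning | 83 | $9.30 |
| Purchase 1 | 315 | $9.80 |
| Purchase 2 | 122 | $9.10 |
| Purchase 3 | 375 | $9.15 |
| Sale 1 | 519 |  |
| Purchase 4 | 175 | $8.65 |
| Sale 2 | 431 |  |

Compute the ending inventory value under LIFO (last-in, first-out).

Ending inventory = $1,134.50

Sale 1 (519) [LIFO — newest first]: 375 @ $9.15 + 122 @ $9.10 + 22 @ $9.80 = $4,757.05
Sale 2 (431) [LIFO — newest first]: 175 @ $8.65 + 256 @ $9.80 = $4,022.55
Total COGS = $4,757.05 + $4,022.55 = $8,779.60
Ending inventory: 83 @ $9.30 + 37 @ $9.80 = $1,134.50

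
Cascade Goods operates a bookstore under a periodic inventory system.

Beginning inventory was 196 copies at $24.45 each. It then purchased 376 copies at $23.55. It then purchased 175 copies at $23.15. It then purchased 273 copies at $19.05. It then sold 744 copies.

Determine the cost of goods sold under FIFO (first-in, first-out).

Sale 1 (744) [FIFO — oldest first]: 196 @ $24.45 + 376 @ $23.55 + 172 @ $23.15 = $17,628.80
Ending inventory: 3 @ $23.15 + 273 @ $19.05 = $5,270.10

COGS = $17,628.80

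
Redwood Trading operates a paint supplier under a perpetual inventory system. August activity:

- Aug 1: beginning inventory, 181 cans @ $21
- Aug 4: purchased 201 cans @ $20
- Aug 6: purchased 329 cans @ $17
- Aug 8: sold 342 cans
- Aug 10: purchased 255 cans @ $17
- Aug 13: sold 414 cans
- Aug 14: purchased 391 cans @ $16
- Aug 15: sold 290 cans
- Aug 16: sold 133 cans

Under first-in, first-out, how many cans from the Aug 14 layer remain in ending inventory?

178

Aug 8, 342 sold [FIFO — oldest first]: 181 @ $21 + 161 @ $20 = $7,021
Aug 13, 414 sold [FIFO — oldest first]: 40 @ $20 + 329 @ $17 + 45 @ $17 = $7,158
Aug 15, 290 sold [FIFO — oldest first]: 210 @ $17 + 80 @ $16 = $4,850
Aug 16, 133 sold [FIFO — oldest first]: 133 @ $16 = $2,128
Total COGS = $7,021 + $7,158 + $4,850 + $2,128 = $21,157
Ending inventory: 178 @ $16 = $2,848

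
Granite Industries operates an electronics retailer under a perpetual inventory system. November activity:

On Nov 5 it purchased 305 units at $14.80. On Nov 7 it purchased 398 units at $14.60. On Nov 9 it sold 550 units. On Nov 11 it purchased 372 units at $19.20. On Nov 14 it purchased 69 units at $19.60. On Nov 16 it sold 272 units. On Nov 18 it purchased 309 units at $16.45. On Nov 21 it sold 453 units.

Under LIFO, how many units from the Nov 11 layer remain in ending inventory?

25

Nov 9, 550 sold [LIFO — newest first]: 398 @ $14.60 + 152 @ $14.80 = $8,060.40
Nov 16, 272 sold [LIFO — newest first]: 69 @ $19.60 + 203 @ $19.20 = $5,250.00
Nov 21, 453 sold [LIFO — newest first]: 309 @ $16.45 + 144 @ $19.20 = $7,847.85
Total COGS = $8,060.40 + $5,250.00 + $7,847.85 = $21,158.25
Ending inventory: 153 @ $14.80 + 25 @ $19.20 = $2,744.40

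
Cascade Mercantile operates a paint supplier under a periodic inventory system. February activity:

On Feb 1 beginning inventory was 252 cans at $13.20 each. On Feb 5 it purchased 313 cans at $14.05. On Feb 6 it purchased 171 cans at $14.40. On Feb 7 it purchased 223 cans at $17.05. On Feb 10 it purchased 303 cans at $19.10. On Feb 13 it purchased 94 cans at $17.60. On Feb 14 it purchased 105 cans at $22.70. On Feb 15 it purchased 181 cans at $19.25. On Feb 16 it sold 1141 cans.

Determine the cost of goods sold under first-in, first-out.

Feb 16, 1141 sold [FIFO — oldest first]: 252 @ $13.20 + 313 @ $14.05 + 171 @ $14.40 + 223 @ $17.05 + 182 @ $19.10 = $17,464.80
Ending inventory: 121 @ $19.10 + 94 @ $17.60 + 105 @ $22.70 + 181 @ $19.25 = $9,833.25

COGS = $17,464.80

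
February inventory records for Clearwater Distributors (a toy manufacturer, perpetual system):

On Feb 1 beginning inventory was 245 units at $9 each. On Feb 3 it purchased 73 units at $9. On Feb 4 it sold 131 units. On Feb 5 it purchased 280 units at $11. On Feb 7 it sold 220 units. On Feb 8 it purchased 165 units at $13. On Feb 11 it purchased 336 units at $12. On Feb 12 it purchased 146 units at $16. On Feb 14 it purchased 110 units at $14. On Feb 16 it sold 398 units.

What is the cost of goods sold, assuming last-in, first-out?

COGS = $9,179

Feb 4, 131 sold [LIFO — newest first]: 73 @ $9 + 58 @ $9 = $1,179
Feb 7, 220 sold [LIFO — newest first]: 220 @ $11 = $2,420
Feb 16, 398 sold [LIFO — newest first]: 110 @ $14 + 146 @ $16 + 142 @ $12 = $5,580
Total COGS = $1,179 + $2,420 + $5,580 = $9,179
Ending inventory: 187 @ $9 + 60 @ $11 + 165 @ $13 + 194 @ $12 = $6,816
Check: goods available $15,995 = COGS $9,179 + ending $6,816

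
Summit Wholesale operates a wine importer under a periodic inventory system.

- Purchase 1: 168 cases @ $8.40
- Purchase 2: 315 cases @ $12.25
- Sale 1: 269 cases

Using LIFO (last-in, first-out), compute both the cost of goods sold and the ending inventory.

COGS = $3,295.25; ending inventory = $1,974.70

Sale 1 (269) [LIFO — newest first]: 269 @ $12.25 = $3,295.25
Ending inventory: 168 @ $8.40 + 46 @ $12.25 = $1,974.70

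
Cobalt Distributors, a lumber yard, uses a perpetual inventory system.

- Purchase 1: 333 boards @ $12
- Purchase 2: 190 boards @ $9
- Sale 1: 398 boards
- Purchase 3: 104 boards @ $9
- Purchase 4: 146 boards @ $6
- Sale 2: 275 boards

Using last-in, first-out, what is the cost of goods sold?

Sale 1 (398) [LIFO — newest first]: 190 @ $9 + 208 @ $12 = $4,206
Sale 2 (275) [LIFO — newest first]: 146 @ $6 + 104 @ $9 + 25 @ $12 = $2,112
Total COGS = $4,206 + $2,112 = $6,318
Ending inventory: 100 @ $12 = $1,200

COGS = $6,318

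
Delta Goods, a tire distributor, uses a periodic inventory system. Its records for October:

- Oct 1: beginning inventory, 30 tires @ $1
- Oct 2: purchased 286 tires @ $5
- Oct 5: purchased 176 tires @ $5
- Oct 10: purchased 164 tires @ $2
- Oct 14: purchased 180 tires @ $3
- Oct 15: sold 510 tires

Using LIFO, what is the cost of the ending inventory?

Ending inventory = $1,510

Oct 15, 510 sold [LIFO — newest first]: 180 @ $3 + 164 @ $2 + 166 @ $5 = $1,698
Ending inventory: 30 @ $1 + 286 @ $5 + 10 @ $5 = $1,510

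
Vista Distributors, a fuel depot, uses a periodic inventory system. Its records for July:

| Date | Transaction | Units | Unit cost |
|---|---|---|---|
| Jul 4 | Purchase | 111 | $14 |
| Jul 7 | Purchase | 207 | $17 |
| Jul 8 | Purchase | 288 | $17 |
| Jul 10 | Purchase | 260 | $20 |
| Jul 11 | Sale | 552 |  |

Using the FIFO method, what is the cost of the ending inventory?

Ending inventory = $6,118

Jul 11, 552 sold [FIFO — oldest first]: 111 @ $14 + 207 @ $17 + 234 @ $17 = $9,051
Ending inventory: 54 @ $17 + 260 @ $20 = $6,118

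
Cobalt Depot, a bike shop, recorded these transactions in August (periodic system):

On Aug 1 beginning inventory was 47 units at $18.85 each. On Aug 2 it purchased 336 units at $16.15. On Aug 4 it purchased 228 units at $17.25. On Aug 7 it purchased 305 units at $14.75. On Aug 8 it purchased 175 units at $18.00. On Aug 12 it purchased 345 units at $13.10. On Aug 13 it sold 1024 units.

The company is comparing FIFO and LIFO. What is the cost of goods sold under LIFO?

FIFO COGS: 47 @ $18.85 + 336 @ $16.15 + 228 @ $17.25 + 305 @ $14.75 + 108 @ $18.00 = $16,688.10
LIFO COGS: 345 @ $13.10 + 175 @ $18.00 + 305 @ $14.75 + 199 @ $17.25 = $15,601.00

COGS = $15,601.00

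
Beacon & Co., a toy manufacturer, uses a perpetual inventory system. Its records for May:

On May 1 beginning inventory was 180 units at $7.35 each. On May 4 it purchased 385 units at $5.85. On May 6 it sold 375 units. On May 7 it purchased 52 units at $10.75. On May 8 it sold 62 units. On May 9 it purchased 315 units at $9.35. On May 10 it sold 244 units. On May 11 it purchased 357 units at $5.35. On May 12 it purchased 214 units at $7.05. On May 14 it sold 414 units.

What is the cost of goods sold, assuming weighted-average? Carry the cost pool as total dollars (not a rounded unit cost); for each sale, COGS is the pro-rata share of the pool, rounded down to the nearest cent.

After May 1: 180 on hand, pool $1,323.00 (≈ $7.3500 each)
After May 4: 565 on hand, pool $3,575.25 (≈ $6.3279 each)
May 6, sell 375: 375/565 × $3,575.25 → $2,372.95
After May 7: 242 on hand, pool $1,761.30 (≈ $7.2781 each)
May 8, sell 62: 62/242 × $1,761.30 → $451.24
After May 9: 495 on hand, pool $4,255.31 (≈ $8.5966 each)
May 10, sell 244: 244/495 × $4,255.31 → $2,097.56
After May 11: 608 on hand, pool $4,067.70 (≈ $6.6903 each)
After May 12: 822 on hand, pool $5,576.40 (≈ $6.7839 each)
May 14, sell 414: 414/822 × $5,576.40 → $2,808.55
Total COGS = $2,372.95 + $451.24 + $2,097.56 + $2,808.55 = $7,730.30
Ending inventory (cost pool remaining) = $2,767.85
Check: goods available $10,498.15 = COGS $7,730.30 + ending $2,767.85

COGS = $7,730.30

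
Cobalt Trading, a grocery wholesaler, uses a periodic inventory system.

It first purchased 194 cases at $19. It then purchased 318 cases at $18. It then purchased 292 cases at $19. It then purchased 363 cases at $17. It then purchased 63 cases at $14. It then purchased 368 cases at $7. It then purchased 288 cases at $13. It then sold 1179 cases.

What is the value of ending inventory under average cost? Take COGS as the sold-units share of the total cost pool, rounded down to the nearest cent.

Ending inventory = $10,620.37

Sale 1, sell 1179: 1179/1886 × $28,331.00 → $17,710.63
Ending inventory (cost pool remaining) = $10,620.37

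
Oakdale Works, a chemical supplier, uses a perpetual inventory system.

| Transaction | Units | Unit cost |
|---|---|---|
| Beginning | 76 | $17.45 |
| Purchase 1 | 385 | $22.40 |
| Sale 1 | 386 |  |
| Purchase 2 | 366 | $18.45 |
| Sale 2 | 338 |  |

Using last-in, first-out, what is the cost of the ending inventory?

Ending inventory = $1,825.35

Sale 1 (386) [LIFO — newest first]: 385 @ $22.40 + 1 @ $17.45 = $8,641.45
Sale 2 (338) [LIFO — newest first]: 338 @ $18.45 = $6,236.10
Total COGS = $8,641.45 + $6,236.10 = $14,877.55
Ending inventory: 75 @ $17.45 + 28 @ $18.45 = $1,825.35
Check: goods available $16,702.90 = COGS $14,877.55 + ending $1,825.35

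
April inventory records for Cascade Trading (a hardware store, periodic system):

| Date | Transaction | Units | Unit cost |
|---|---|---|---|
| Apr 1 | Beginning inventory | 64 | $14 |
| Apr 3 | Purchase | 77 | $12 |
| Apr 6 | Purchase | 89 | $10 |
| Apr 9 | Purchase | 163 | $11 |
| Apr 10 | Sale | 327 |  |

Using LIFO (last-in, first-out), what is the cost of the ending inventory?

Ending inventory = $920

Apr 10, 327 sold [LIFO — newest first]: 163 @ $11 + 89 @ $10 + 75 @ $12 = $3,583
Ending inventory: 64 @ $14 + 2 @ $12 = $920
Check: goods available $4,503 = COGS $3,583 + ending $920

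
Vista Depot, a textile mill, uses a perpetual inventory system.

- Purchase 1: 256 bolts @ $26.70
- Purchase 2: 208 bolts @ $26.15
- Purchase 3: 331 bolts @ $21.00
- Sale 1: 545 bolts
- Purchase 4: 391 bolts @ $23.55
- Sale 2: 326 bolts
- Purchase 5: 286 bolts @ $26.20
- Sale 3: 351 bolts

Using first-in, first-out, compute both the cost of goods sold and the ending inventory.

Sale 1 (545) [FIFO — oldest first]: 256 @ $26.70 + 208 @ $26.15 + 81 @ $21.00 = $13,975.40
Sale 2 (326) [FIFO — oldest first]: 250 @ $21.00 + 76 @ $23.55 = $7,039.80
Sale 3 (351) [FIFO — oldest first]: 315 @ $23.55 + 36 @ $26.20 = $8,361.45
Total COGS = $13,975.40 + $7,039.80 + $8,361.45 = $29,376.65
Ending inventory: 250 @ $26.20 = $6,550.00
Check: goods available $35,926.65 = COGS $29,376.65 + ending $6,550.00

COGS = $29,376.65; ending inventory = $6,550.00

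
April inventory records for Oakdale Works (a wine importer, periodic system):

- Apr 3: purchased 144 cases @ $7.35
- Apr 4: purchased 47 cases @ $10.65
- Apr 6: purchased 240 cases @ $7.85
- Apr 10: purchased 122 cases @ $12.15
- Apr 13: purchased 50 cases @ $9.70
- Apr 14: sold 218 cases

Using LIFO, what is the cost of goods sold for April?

Apr 14, 218 sold [LIFO — newest first]: 50 @ $9.70 + 122 @ $12.15 + 46 @ $7.85 = $2,328.40
Ending inventory: 144 @ $7.35 + 47 @ $10.65 + 194 @ $7.85 = $3,081.85

COGS = $2,328.40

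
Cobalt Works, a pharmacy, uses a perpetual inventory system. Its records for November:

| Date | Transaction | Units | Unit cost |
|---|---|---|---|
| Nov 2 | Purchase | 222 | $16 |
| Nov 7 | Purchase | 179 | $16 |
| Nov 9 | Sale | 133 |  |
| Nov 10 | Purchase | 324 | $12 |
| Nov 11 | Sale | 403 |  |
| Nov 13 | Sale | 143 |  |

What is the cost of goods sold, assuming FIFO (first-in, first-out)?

COGS = $9,752

Nov 9, 133 sold [FIFO — oldest first]: 133 @ $16 = $2,128
Nov 11, 403 sold [FIFO — oldest first]: 89 @ $16 + 179 @ $16 + 135 @ $12 = $5,908
Nov 13, 143 sold [FIFO — oldest first]: 143 @ $12 = $1,716
Total COGS = $2,128 + $5,908 + $1,716 = $9,752
Ending inventory: 46 @ $12 = $552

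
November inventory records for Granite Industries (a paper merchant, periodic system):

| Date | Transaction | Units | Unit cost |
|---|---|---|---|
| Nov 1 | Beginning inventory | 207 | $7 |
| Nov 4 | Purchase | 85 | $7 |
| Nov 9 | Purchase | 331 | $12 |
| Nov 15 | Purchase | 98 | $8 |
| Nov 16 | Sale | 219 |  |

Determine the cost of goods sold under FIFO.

Nov 16, 219 sold [FIFO — oldest first]: 207 @ $7 + 12 @ $7 = $1,533
Ending inventory: 73 @ $7 + 331 @ $12 + 98 @ $8 = $5,267
Check: goods available $6,800 = COGS $1,533 + ending $5,267

COGS = $1,533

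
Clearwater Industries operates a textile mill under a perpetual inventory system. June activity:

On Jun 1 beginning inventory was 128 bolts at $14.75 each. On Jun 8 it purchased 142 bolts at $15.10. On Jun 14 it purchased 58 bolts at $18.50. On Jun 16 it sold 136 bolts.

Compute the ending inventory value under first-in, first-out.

Ending inventory = $3,096.40

Jun 16, 136 sold [FIFO — oldest first]: 128 @ $14.75 + 8 @ $15.10 = $2,008.80
Ending inventory: 134 @ $15.10 + 58 @ $18.50 = $3,096.40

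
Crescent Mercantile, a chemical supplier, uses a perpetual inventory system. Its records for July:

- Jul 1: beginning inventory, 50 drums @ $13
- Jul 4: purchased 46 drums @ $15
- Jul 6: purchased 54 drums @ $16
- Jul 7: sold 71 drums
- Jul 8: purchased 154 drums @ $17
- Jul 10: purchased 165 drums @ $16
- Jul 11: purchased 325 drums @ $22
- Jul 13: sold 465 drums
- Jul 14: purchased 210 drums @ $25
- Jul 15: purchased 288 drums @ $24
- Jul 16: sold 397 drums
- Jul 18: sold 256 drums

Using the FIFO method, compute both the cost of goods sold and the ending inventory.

COGS = $24,302; ending inventory = $2,472

Jul 7, 71 sold [FIFO — oldest first]: 50 @ $13 + 21 @ $15 = $965
Jul 13, 465 sold [FIFO — oldest first]: 25 @ $15 + 54 @ $16 + 154 @ $17 + 165 @ $16 + 67 @ $22 = $7,971
Jul 16, 397 sold [FIFO — oldest first]: 258 @ $22 + 139 @ $25 = $9,151
Jul 18, 256 sold [FIFO — oldest first]: 71 @ $25 + 185 @ $24 = $6,215
Total COGS = $965 + $7,971 + $9,151 + $6,215 = $24,302
Ending inventory: 103 @ $24 = $2,472
Check: goods available $26,774 = COGS $24,302 + ending $2,472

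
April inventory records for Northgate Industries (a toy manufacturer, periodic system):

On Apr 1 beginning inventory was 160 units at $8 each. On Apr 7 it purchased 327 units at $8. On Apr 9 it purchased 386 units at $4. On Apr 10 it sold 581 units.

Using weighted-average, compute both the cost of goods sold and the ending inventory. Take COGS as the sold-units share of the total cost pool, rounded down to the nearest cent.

Apr 10, sell 581: 581/873 × $5,440.00 → $3,620.43
Ending inventory (cost pool remaining) = $1,819.57

COGS = $3,620.43; ending inventory = $1,819.57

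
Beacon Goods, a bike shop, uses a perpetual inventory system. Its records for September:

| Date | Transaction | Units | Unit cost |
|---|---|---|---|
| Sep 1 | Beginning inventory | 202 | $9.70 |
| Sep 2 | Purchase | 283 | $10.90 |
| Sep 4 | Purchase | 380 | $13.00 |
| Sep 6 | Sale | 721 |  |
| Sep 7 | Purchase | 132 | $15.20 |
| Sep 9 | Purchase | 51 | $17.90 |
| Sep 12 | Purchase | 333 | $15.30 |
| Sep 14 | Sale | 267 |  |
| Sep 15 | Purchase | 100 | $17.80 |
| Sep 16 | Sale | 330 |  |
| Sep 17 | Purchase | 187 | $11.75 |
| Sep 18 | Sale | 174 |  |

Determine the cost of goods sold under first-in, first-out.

COGS = $19,907.55

Sep 6, 721 sold [FIFO — oldest first]: 202 @ $9.70 + 283 @ $10.90 + 236 @ $13.00 = $8,112.10
Sep 14, 267 sold [FIFO — oldest first]: 144 @ $13.00 + 123 @ $15.20 = $3,741.60
Sep 16, 330 sold [FIFO — oldest first]: 9 @ $15.20 + 51 @ $17.90 + 270 @ $15.30 = $5,180.70
Sep 18, 174 sold [FIFO — oldest first]: 63 @ $15.30 + 100 @ $17.80 + 11 @ $11.75 = $2,873.15
Total COGS = $8,112.10 + $3,741.60 + $5,180.70 + $2,873.15 = $19,907.55
Ending inventory: 176 @ $11.75 = $2,068.00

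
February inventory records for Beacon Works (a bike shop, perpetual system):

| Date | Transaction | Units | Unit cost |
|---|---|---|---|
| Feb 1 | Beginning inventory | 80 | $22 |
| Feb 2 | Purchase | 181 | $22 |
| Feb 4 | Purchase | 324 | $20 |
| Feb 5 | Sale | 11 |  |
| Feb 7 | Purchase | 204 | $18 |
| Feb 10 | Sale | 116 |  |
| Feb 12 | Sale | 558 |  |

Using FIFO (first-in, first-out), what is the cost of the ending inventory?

Ending inventory = $1,872

Feb 5, 11 sold [FIFO — oldest first]: 11 @ $22 = $242
Feb 10, 116 sold [FIFO — oldest first]: 69 @ $22 + 47 @ $22 = $2,552
Feb 12, 558 sold [FIFO — oldest first]: 134 @ $22 + 324 @ $20 + 100 @ $18 = $11,228
Total COGS = $242 + $2,552 + $11,228 = $14,022
Ending inventory: 104 @ $18 = $1,872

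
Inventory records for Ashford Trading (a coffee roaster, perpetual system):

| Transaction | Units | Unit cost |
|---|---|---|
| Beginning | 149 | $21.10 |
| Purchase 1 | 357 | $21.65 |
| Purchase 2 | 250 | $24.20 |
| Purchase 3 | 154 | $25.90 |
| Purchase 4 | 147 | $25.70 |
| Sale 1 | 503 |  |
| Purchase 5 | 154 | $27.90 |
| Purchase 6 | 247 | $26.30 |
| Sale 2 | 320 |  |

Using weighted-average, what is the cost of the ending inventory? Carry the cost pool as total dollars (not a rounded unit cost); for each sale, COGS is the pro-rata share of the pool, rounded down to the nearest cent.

Ending inventory = $15,780.63

After Beginning: 149 on hand, pool $3,143.90 (≈ $21.1000 each)
After Purchase 1: 506 on hand, pool $10,872.95 (≈ $21.4880 each)
After Purchase 2: 756 on hand, pool $16,922.95 (≈ $22.3849 each)
After Purchase 3: 910 on hand, pool $20,911.55 (≈ $22.9797 each)
After Purchase 4: 1057 on hand, pool $24,689.45 (≈ $23.3580 each)
Sale 1, sell 503: 503/1057 × $24,689.45 → $11,749.09
After Purchase 5: 708 on hand, pool $17,236.96 (≈ $24.3460 each)
After Purchase 6: 955 on hand, pool $23,733.06 (≈ $24.8514 each)
Sale 2, sell 320: 320/955 × $23,733.06 → $7,952.43
Total COGS = $11,749.09 + $7,952.43 = $19,701.52
Ending inventory (cost pool remaining) = $15,780.63
Check: goods available $35,482.15 = COGS $19,701.52 + ending $15,780.63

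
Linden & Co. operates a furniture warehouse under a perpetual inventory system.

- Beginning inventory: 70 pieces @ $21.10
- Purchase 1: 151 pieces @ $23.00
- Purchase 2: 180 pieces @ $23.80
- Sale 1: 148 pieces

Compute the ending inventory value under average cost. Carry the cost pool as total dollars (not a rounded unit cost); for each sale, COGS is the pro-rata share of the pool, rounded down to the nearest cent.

After Beginning: 70 on hand, pool $1,477.00 (≈ $21.1000 each)
After Purchase 1: 221 on hand, pool $4,950.00 (≈ $22.3982 each)
After Purchase 2: 401 on hand, pool $9,234.00 (≈ $23.0274 each)
Sale 1, sell 148: 148/401 × $9,234.00 → $3,408.05
Ending inventory (cost pool remaining) = $5,825.95

Ending inventory = $5,825.95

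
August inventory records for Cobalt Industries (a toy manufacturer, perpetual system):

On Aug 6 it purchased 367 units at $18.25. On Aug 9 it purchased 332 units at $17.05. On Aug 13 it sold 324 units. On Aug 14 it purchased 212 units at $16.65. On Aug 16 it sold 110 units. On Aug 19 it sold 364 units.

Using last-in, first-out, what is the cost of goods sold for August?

Aug 13, 324 sold [LIFO — newest first]: 324 @ $17.05 = $5,524.20
Aug 16, 110 sold [LIFO — newest first]: 110 @ $16.65 = $1,831.50
Aug 19, 364 sold [LIFO — newest first]: 102 @ $16.65 + 8 @ $17.05 + 254 @ $18.25 = $6,470.20
Total COGS = $5,524.20 + $1,831.50 + $6,470.20 = $13,825.90
Ending inventory: 113 @ $18.25 = $2,062.25
Check: goods available $15,888.15 = COGS $13,825.90 + ending $2,062.25

COGS = $13,825.90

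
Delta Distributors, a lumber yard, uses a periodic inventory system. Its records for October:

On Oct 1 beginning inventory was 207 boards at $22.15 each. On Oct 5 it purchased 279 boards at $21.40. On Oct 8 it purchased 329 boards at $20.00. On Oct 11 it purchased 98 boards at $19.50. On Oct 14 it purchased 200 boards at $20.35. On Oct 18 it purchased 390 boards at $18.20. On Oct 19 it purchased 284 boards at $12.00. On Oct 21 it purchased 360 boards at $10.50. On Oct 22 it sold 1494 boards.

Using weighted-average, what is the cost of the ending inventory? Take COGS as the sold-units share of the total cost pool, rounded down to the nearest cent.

Oct 22, sell 1494: 1494/2147 × $37,402.65 → $26,026.80
Ending inventory (cost pool remaining) = $11,375.85
Check: goods available $37,402.65 = COGS $26,026.80 + ending $11,375.85

Ending inventory = $11,375.85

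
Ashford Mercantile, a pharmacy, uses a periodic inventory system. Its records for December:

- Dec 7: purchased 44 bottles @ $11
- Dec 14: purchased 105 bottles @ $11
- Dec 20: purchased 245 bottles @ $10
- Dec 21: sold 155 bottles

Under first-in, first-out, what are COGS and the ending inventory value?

Dec 21, 155 sold [FIFO — oldest first]: 44 @ $11 + 105 @ $11 + 6 @ $10 = $1,699
Ending inventory: 239 @ $10 = $2,390

COGS = $1,699; ending inventory = $2,390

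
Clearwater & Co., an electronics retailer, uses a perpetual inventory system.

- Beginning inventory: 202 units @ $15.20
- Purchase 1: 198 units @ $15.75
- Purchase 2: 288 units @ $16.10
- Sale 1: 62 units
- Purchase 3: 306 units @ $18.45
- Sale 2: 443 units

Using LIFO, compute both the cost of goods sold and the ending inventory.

Sale 1 (62) [LIFO — newest first]: 62 @ $16.10 = $998.20
Sale 2 (443) [LIFO — newest first]: 306 @ $18.45 + 137 @ $16.10 = $7,851.40
Total COGS = $998.20 + $7,851.40 = $8,849.60
Ending inventory: 202 @ $15.20 + 198 @ $15.75 + 89 @ $16.10 = $7,621.80
Check: goods available $16,471.40 = COGS $8,849.60 + ending $7,621.80

COGS = $8,849.60; ending inventory = $7,621.80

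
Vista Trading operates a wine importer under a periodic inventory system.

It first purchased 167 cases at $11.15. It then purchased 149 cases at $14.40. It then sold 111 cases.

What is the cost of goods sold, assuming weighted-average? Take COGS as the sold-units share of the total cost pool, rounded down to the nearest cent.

Sale 1, sell 111: 111/316 × $4,007.65 → $1,407.75
Ending inventory (cost pool remaining) = $2,599.90

COGS = $1,407.75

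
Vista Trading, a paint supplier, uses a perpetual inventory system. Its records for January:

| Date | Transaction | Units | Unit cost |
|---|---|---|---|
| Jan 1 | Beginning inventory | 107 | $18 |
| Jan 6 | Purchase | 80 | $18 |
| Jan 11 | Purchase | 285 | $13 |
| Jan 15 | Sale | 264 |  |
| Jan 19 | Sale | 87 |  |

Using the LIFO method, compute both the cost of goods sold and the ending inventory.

COGS = $4,893; ending inventory = $2,178

Jan 15, 264 sold [LIFO — newest first]: 264 @ $13 = $3,432
Jan 19, 87 sold [LIFO — newest first]: 21 @ $13 + 66 @ $18 = $1,461
Total COGS = $3,432 + $1,461 = $4,893
Ending inventory: 107 @ $18 + 14 @ $18 = $2,178
Check: goods available $7,071 = COGS $4,893 + ending $2,178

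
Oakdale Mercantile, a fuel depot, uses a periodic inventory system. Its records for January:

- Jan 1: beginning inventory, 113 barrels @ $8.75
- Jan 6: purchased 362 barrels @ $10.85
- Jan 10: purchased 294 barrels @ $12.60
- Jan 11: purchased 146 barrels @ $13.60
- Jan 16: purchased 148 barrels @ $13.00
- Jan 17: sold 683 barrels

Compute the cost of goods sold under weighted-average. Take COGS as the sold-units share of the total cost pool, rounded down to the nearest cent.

COGS = $8,051.07

Jan 17, sell 683: 683/1063 × $12,530.45 → $8,051.07
Ending inventory (cost pool remaining) = $4,479.38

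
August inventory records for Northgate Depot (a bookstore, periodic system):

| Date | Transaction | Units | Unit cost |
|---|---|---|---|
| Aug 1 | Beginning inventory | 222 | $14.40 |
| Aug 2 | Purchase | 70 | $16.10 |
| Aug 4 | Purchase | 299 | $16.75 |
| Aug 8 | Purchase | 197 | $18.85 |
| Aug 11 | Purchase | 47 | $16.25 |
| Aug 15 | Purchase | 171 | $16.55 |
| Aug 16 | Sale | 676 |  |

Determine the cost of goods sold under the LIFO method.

COGS = $11,679.00

Aug 16, 676 sold [LIFO — newest first]: 171 @ $16.55 + 47 @ $16.25 + 197 @ $18.85 + 261 @ $16.75 = $11,679.00
Ending inventory: 222 @ $14.40 + 70 @ $16.10 + 38 @ $16.75 = $4,960.30
Check: goods available $16,639.30 = COGS $11,679.00 + ending $4,960.30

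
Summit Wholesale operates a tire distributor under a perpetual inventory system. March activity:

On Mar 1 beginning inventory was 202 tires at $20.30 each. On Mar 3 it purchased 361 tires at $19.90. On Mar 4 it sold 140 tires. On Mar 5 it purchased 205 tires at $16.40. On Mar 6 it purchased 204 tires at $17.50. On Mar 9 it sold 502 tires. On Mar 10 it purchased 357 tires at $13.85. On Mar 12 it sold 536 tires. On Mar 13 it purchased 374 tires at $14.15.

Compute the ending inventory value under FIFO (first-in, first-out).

Ending inventory = $7,383.45

Mar 4, 140 sold [FIFO — oldest first]: 140 @ $20.30 = $2,842.00
Mar 9, 502 sold [FIFO — oldest first]: 62 @ $20.30 + 361 @ $19.90 + 79 @ $16.40 = $9,738.10
Mar 12, 536 sold [FIFO — oldest first]: 126 @ $16.40 + 204 @ $17.50 + 206 @ $13.85 = $8,489.50
Total COGS = $2,842.00 + $9,738.10 + $8,489.50 = $21,069.60
Ending inventory: 151 @ $13.85 + 374 @ $14.15 = $7,383.45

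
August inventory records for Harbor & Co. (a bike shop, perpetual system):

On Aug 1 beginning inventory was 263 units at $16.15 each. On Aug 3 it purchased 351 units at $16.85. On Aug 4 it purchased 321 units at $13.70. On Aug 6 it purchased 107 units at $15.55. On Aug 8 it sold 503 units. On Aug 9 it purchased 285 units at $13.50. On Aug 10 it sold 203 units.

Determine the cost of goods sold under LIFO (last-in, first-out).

Aug 8, 503 sold [LIFO — newest first]: 107 @ $15.55 + 321 @ $13.70 + 75 @ $16.85 = $7,325.30
Aug 10, 203 sold [LIFO — newest first]: 203 @ $13.50 = $2,740.50
Total COGS = $7,325.30 + $2,740.50 = $10,065.80
Ending inventory: 263 @ $16.15 + 276 @ $16.85 + 82 @ $13.50 = $10,005.05

COGS = $10,065.80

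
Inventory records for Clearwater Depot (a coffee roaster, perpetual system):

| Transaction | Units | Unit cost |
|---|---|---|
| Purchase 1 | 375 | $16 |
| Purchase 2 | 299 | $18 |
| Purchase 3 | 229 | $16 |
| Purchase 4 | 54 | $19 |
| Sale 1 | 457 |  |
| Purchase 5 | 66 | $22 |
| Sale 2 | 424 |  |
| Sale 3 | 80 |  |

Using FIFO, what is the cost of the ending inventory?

Sale 1 (457) [FIFO — oldest first]: 375 @ $16 + 82 @ $18 = $7,476
Sale 2 (424) [FIFO — oldest first]: 217 @ $18 + 207 @ $16 = $7,218
Sale 3 (80) [FIFO — oldest first]: 22 @ $16 + 54 @ $19 + 4 @ $22 = $1,466
Total COGS = $7,476 + $7,218 + $1,466 = $16,160
Ending inventory: 62 @ $22 = $1,364

Ending inventory = $1,364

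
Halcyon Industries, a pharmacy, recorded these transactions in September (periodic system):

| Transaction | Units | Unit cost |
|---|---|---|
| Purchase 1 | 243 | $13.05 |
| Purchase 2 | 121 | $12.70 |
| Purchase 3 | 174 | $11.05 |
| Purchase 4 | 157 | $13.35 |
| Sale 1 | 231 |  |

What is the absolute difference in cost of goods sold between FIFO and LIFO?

$100.90

FIFO COGS: 231 @ $13.05 = $3,014.55
LIFO COGS: 157 @ $13.35 + 74 @ $11.05 = $2,913.65
Difference = |$3,014.55 − $2,913.65| = $100.90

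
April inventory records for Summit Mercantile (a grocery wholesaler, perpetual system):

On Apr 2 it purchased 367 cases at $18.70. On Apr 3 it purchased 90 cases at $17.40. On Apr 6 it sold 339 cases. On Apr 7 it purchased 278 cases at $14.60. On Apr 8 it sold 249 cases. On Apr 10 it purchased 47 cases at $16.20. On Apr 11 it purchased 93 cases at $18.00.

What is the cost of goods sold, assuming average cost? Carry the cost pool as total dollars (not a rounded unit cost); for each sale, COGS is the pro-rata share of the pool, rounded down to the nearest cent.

After Apr 2: 367 on hand, pool $6,862.90 (≈ $18.7000 each)
After Apr 3: 457 on hand, pool $8,428.90 (≈ $18.4440 each)
Apr 6, sell 339: 339/457 × $8,428.90 → $6,252.51
After Apr 7: 396 on hand, pool $6,235.19 (≈ $15.7454 each)
Apr 8, sell 249: 249/396 × $6,235.19 → $3,920.61
After Apr 10: 194 on hand, pool $3,075.98 (≈ $15.8556 each)
After Apr 11: 287 on hand, pool $4,749.98 (≈ $16.5505 each)
Total COGS = $6,252.51 + $3,920.61 = $10,173.12
Ending inventory (cost pool remaining) = $4,749.98
Check: goods available $14,923.10 = COGS $10,173.12 + ending $4,749.98

COGS = $10,173.12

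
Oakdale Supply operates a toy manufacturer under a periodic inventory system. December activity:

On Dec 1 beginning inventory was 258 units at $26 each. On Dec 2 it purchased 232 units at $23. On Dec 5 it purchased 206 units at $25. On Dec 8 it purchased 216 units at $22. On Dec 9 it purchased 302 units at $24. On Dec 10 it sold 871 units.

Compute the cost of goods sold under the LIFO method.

COGS = $20,531

Dec 10, 871 sold [LIFO — newest first]: 302 @ $24 + 216 @ $22 + 206 @ $25 + 147 @ $23 = $20,531
Ending inventory: 258 @ $26 + 85 @ $23 = $8,663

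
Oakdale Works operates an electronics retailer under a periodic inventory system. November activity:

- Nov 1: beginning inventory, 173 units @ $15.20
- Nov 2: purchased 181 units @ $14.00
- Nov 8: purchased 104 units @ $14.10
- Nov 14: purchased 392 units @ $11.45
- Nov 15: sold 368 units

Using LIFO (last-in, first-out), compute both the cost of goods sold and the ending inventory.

Nov 15, 368 sold [LIFO — newest first]: 368 @ $11.45 = $4,213.60
Ending inventory: 173 @ $15.20 + 181 @ $14.00 + 104 @ $14.10 + 24 @ $11.45 = $6,904.80

COGS = $4,213.60; ending inventory = $6,904.80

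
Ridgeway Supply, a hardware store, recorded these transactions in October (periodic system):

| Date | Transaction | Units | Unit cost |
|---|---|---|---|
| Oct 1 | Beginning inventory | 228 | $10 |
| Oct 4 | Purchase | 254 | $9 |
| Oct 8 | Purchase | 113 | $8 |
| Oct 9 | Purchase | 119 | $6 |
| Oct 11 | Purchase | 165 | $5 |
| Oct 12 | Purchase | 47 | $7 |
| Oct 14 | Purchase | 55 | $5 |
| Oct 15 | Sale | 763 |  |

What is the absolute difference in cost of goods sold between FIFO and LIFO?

$996

FIFO COGS: 228 @ $10 + 254 @ $9 + 113 @ $8 + 119 @ $6 + 49 @ $5 = $6,429
LIFO COGS: 55 @ $5 + 47 @ $7 + 165 @ $5 + 119 @ $6 + 113 @ $8 + 254 @ $9 + 10 @ $10 = $5,433
Difference = |$6,429 − $5,433| = $996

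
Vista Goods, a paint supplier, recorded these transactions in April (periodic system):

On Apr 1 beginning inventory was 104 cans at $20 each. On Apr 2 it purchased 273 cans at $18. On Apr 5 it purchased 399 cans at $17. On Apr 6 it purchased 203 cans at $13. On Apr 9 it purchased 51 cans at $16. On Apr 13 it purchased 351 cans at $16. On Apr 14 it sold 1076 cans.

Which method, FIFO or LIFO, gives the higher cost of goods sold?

FIFO COGS: 104 @ $20 + 273 @ $18 + 399 @ $17 + 203 @ $13 + 51 @ $16 + 46 @ $16 = $17,968
LIFO COGS: 351 @ $16 + 51 @ $16 + 203 @ $13 + 399 @ $17 + 72 @ $18 = $17,150

FIFO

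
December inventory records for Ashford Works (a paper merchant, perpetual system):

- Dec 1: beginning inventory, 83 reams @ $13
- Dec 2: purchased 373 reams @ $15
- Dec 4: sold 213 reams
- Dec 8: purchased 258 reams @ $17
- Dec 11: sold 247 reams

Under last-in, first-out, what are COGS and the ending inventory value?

Dec 4, 213 sold [LIFO — newest first]: 213 @ $15 = $3,195
Dec 11, 247 sold [LIFO — newest first]: 247 @ $17 = $4,199
Total COGS = $3,195 + $4,199 = $7,394
Ending inventory: 83 @ $13 + 160 @ $15 + 11 @ $17 = $3,666

COGS = $7,394; ending inventory = $3,666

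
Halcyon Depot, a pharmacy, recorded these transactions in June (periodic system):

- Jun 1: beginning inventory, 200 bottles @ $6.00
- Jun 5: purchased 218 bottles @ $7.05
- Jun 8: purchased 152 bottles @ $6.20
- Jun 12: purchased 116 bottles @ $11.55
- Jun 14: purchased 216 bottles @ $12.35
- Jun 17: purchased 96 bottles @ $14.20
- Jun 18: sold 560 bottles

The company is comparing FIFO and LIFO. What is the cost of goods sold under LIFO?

FIFO COGS: 200 @ $6.00 + 218 @ $7.05 + 142 @ $6.20 = $3,617.30
LIFO COGS: 96 @ $14.20 + 216 @ $12.35 + 116 @ $11.55 + 132 @ $6.20 = $6,189.00

COGS = $6,189.00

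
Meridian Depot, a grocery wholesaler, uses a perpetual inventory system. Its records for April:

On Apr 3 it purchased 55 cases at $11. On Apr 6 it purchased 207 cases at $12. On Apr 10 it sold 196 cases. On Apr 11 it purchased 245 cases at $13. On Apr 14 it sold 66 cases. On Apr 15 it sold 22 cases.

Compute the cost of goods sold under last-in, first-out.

COGS = $3,496

Apr 10, 196 sold [LIFO — newest first]: 196 @ $12 = $2,352
Apr 14, 66 sold [LIFO — newest first]: 66 @ $13 = $858
Apr 15, 22 sold [LIFO — newest first]: 22 @ $13 = $286
Total COGS = $2,352 + $858 + $286 = $3,496
Ending inventory: 55 @ $11 + 11 @ $12 + 157 @ $13 = $2,778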